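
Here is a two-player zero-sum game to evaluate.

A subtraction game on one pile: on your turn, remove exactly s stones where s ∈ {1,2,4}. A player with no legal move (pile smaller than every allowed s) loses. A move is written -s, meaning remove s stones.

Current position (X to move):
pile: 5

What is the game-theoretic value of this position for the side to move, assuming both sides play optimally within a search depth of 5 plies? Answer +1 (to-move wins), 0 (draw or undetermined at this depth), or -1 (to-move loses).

value(5, X) = +1

p1 X@[5]: -1[4]-1 -2[3]+1* -4[1]-1
p2 O@[3]: -1[2]-1* -2[1]-1
p3 X@[2]: -1[1]-1 -2[0]+1*
p4 O@[0] terminal -1; root [5] d5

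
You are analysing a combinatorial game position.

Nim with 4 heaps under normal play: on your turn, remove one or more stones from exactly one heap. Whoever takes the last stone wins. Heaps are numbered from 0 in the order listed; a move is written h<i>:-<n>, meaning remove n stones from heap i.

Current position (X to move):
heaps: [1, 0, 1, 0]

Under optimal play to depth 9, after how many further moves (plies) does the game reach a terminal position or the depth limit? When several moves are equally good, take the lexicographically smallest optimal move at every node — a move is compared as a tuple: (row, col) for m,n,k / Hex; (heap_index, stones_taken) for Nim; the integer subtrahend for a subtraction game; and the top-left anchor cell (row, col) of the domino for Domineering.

PV length from [(1,0,1,0)]: 2 plies

p1 X@[(1,0,1,0)]: h0:-1[(0,0,1,0)]-1* h2:-1[(1,0,0,0)]-1
p2 O@[(0,0,1,0)]: h2:-1[(0,0,0,0)]+1*
p3 X@[(0,0,0,0)] terminal -1; root [(1,0,1,0)] d9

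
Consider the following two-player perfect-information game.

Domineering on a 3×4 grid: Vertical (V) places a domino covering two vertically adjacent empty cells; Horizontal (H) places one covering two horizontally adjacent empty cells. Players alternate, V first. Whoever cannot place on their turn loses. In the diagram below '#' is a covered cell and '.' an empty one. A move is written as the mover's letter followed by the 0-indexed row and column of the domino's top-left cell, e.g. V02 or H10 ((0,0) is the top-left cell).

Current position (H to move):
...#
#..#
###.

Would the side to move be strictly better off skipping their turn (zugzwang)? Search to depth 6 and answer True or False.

zugzwang(...#/#..#/###., H) = False

p1 H@[...#/#..#/###.]: H00[##.#/#..#/###.]-1 H01[.###/#..#/###.]+1* H11[...#/####/###.]+1
p2 V@[.###/#..#/###.] terminal -1; root [...#/#..#/###.] d6
suppose H passes — search the same position with V to move:
pass> p1 V@[...#/#..#/###.]: V01[.#.#/##.#/###.]+1* V02[..##/#.##/###.]-1
pass> p2 H@[.#.#/##.#/###.] terminal -1; root [...#/#..#/###.] d6
for H: play +1, pass -1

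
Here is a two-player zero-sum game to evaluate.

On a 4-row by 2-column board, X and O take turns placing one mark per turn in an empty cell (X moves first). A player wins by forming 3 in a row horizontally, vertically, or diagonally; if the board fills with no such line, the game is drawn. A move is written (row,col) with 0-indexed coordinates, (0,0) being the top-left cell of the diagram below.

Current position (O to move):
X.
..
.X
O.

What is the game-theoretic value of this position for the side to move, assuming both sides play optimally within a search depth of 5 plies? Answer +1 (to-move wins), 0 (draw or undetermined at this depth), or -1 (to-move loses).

value(X./../.X/O., O) = 0

[X./../.X/O.] O move#1: (0,1):+0/XO/../.X/O.*, (1,0):+0/X./O./.X/O., (1,1):+0/X./.O/.X/O., (2,0):+0/X./../OX/O., (3,1):+0/X./../.X/OO
[XO/../.X/O.] X move#2: (1,0):+0/XO/X./.X/O.*, (1,1):+0/XO/.X/.X/O., (2,0):+0/XO/../XX/O., (3,1):+0/XO/../.X/OX
[XO/X./.X/O.] O move#3: (1,1):-1/XO/XO/.X/O., (2,0):+0/XO/X./OX/O.*, (3,1):-1/XO/X./.X/OO
[XO/X./OX/O.] X move#4: (1,1):+0/XO/XX/OX/O.*, (3,1):+0/XO/X./OX/OX
[XO/XX/OX/O.] O move#5: (3,1):+0/XO/XX/OX/OO*
[XO/XX/OX/OO] end (terminal +0, X#6); searched X./../.X/O. to 5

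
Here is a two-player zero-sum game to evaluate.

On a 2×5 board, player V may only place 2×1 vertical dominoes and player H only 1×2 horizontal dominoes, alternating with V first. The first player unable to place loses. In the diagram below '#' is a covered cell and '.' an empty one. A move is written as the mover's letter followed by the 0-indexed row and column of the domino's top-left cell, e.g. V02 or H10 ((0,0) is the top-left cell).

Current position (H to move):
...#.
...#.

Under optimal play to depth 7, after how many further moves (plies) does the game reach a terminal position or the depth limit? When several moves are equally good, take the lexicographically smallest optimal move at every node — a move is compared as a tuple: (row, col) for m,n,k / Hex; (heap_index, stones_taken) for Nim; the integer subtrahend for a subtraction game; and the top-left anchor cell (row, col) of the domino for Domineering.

PV length from [...#./...#.]: 4 plies

p1 H@[...#./...#.]: H00[##.#./...#.]-1* H01[.###./...#.]-1 H10[...#./##.#.]-1 H11[...#./.###.]-1
p2 V@[##.#./...#.]: V02[####./..##.]+1* V04[##.##/...##]-1
p3 H@[####./..##.]: H10[####./####.]-1*
p4 V@[####./####.]: V04[#####/#####]+1*
p5 H@[#####/#####] terminal -1; root [...#./...#.] d7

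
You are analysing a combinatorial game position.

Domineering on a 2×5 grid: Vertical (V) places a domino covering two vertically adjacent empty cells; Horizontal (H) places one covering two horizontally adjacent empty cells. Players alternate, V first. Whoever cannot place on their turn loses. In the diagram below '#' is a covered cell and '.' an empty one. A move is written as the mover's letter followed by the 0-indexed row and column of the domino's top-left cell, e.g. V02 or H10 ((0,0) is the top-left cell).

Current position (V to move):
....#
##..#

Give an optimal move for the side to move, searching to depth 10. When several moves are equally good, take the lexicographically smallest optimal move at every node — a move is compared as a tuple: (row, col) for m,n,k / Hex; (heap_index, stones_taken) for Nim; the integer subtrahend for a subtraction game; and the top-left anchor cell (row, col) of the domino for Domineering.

V's best at [....#/##..#]: V02

[....#/##..#] V move#1: V02:+1/..#.#/###.#*, V03:-1/...##/##.##
[..#.#/###.#] H move#2: H00:-1/###.#/###.#*
[###.#/###.#] V move#3: V03:+1/#####/#####*
[#####/#####] end (terminal -1, H#4); searched ....#/##..# to 10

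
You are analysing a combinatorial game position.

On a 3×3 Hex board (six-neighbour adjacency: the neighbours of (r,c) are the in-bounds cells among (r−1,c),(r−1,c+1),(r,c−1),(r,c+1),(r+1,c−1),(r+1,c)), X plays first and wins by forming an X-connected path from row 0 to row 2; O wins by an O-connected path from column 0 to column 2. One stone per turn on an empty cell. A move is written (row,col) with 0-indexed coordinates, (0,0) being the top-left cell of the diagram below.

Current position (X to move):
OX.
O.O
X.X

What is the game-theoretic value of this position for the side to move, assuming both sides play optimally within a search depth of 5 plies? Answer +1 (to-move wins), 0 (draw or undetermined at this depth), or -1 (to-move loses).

[OX./O.O/X.X] X move#1: (0,2):-1/OXX/O.O/X.X, (1,1):+1/OX./OXO/X.X*, (2,1):-1/OX./O.O/XXX
[OX./OXO/X.X] end (terminal -1, O#2); searched OX./O.O/X.X to 5

value(OX./O.O/X.X, X) = +1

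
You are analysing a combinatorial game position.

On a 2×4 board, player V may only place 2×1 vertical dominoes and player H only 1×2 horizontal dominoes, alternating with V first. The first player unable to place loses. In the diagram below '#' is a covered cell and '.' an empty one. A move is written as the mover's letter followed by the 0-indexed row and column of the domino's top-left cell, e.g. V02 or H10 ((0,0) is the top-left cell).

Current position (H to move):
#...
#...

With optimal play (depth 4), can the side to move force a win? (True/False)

H winning at [#.../#...]: True

ply 1, H at #.../#... | H01=+1→###./#...*; H02=+1→#.##/#...; H11=+1→#.../###.; H12=+1→#.../#.##
ply 2, V at ###./#... | V03=-1→####/#..#*
ply 3, H at ####/#..# | H11=+1→####/####*
ply 4: ####/#### is terminal -1 (V); from #.../#... depth 4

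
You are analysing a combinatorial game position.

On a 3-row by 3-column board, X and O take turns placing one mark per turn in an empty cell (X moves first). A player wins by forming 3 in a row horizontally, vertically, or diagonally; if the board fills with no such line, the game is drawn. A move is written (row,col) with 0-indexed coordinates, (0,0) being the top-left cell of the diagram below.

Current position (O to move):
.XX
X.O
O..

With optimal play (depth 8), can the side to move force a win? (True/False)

O winning at [.XX/X.O/O..]: False

[.XX/X.O/O..] O move#1: (0,0):+0/OXX/X.O/O..*, (1,1):-1/.XX/XOO/O.., (2,1):-1/.XX/X.O/OO., (2,2):-1/.XX/X.O/O.O
[OXX/X.O/O..] X move#2: (1,1):+0/OXX/XXO/O..*, (2,1):+0/OXX/X.O/OX., (2,2):+0/OXX/X.O/O.X
[OXX/XXO/O..] O move#3: (2,1):+0/OXX/XXO/OO.*, (2,2):-1/OXX/XXO/O.O
[OXX/XXO/OO.] X move#4: (2,2):+0/OXX/XXO/OOX*
[OXX/XXO/OOX] end (terminal +0, O#5); searched .XX/X.O/O.. to 8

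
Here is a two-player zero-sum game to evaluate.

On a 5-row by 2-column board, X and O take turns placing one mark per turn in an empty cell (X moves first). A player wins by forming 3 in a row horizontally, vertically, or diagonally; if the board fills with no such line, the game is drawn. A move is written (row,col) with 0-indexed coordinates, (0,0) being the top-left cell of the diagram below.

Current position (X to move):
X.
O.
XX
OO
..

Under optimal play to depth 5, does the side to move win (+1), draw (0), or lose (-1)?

value(X./O./XX/OO/.., X) = 0

p1 X@[X./O./XX/OO/..]: (0,1)[XX/O./XX/OO/..]+0* (1,1)[X./OX/XX/OO/..]+0 (4,0)[X./O./XX/OO/X.]+0 (4,1)[X./O./XX/OO/.X]+0
p2 O@[XX/O./XX/OO/..]: (1,1)[XX/OO/XX/OO/..]+0* (4,0)[XX/O./XX/OO/O.]-1 (4,1)[XX/O./XX/OO/.O]-1
p3 X@[XX/OO/XX/OO/..]: (4,0)[XX/OO/XX/OO/X.]+0* (4,1)[XX/OO/XX/OO/.X]+0
p4 O@[XX/OO/XX/OO/X.]: (4,1)[XX/OO/XX/OO/XO]+0*
p5 X@[XX/OO/XX/OO/XO] terminal +0; root [X./O./XX/OO/..] d5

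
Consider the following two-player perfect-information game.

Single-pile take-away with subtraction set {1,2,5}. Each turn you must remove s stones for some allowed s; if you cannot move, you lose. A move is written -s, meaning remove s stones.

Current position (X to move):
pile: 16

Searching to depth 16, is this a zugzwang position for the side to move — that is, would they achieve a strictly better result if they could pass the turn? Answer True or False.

zugzwang(16, X) = False

[16] X move#1: -1:+1/15*, -2:-1/14, -5:-1/11
[15] O move#2: -1:-1/14*, -2:-1/13, -5:-1/10
[14] X move#3: -1:-1/13, -2:+1/12*, -5:+1/9
[12] O move#4: -1:-1/11*, -2:-1/10, -5:-1/7
[11] X move#5: -1:-1/10, -2:+1/9*, -5:+1/6
[9] O move#6: -1:-1/8*, -2:-1/7, -5:-1/4
[8] X move#7: -1:-1/7, -2:+1/6*, -5:+1/3
[6] O move#8: -1:-1/5*, -2:-1/4, -5:-1/1
[5] X move#9: -1:-1/4, -2:+1/3*, -5:+1/0
[3] O move#10: -1:-1/2*, -2:-1/1
[2] X move#11: -1:-1/1, -2:+1/0*
[0] end (terminal -1, O#12); searched 16 to 16
pass branch (O moves first from the same position):
  | [16] O move#1: -1:+1/15*, -2:-1/14, -5:-1/11
  | [15] X move#2: -1:-1/14*, -2:-1/13, -5:-1/10
  | [14] O move#3: -1:-1/13, -2:+1/12*, -5:+1/9
  | [12] X move#4: -1:-1/11*, -2:-1/10, -5:-1/7
  | [11] O move#5: -1:-1/10, -2:+1/9*, -5:+1/6
  | [9] X move#6: -1:-1/8*, -2:-1/7, -5:-1/4
  | [8] O move#7: -1:-1/7, -2:+1/6*, -5:+1/3
  | [6] X move#8: -1:-1/5*, -2:-1/4, -5:-1/1
  | [5] O move#9: -1:-1/4, -2:+1/3*, -5:+1/0
  | [3] X move#10: -1:-1/2*, -2:-1/1
  | [2] O move#11: -1:-1/1, -2:+1/0*
  | [0] end (terminal -1, X#12); searched 16 to 16
X moving scores +1; X passing scores -1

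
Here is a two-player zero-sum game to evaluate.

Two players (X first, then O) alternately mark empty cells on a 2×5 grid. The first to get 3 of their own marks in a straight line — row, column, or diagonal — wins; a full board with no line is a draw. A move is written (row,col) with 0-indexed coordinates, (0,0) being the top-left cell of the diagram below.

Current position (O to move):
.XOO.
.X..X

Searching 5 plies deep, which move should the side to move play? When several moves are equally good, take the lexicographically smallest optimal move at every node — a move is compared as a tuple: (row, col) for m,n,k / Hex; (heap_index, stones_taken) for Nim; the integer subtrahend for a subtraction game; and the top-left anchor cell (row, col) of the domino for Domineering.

O's best at [.XOO./.X..X]: (0,4)

p1 O@[.XOO./.X..X]: (0,0)[OXOO./.X..X]+0 (0,4)[.XOOO/.X..X]+1* (1,0)[.XOO./OX..X]+0 (1,2)[.XOO./.XO.X]+0 (1,3)[.XOO./.X.OX]+0
p2 X@[.XOOO/.X..X] terminal -1; root [.XOO./.X..X] d5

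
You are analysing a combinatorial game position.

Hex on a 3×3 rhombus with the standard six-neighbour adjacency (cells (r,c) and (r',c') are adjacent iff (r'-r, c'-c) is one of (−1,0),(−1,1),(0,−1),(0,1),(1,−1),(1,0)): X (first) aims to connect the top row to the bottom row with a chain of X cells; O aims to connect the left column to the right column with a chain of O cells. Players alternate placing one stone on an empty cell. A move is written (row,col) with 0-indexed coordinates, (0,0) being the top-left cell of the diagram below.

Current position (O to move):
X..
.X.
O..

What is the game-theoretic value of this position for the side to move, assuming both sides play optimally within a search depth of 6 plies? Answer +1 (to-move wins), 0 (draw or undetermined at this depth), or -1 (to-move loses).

ply 1, O at X../.X./O.. | (0,1)=-1→XO./.X./O..; (0,2)=-1→X.O/.X./O..; (1,0)=-1→X../OX./O..; (1,2)=-1→X../.XO/O..; (2,1)=+1→X../.X./OO.*; (2,2)=-1→X../.X./O.O
ply 2, X at X../.X./OO. | (0,1)=-1→XX./.X./OO.*; (0,2)=-1→X.X/.X./OO.; (1,0)=-1→X../XX./OO.; (1,2)=-1→X../.XX/OO.; (2,2)=-1→X../.X./OOX
ply 3, O at XX./.X./OO. | (0,2)=+1→XXO/.X./OO.*; (1,0)=+1→XX./OX./OO.; (1,2)=+1→XX./.XO/OO.; (2,2)=+1→XX./.X./OOO
ply 4, X at XXO/.X./OO. | (1,0)=-1→XXO/XX./OO.*; (1,2)=-1→XXO/.XX/OO.; (2,2)=-1→XXO/.X./OOX
ply 5, O at XXO/XX./OO. | (1,2)=+1→XXO/XXO/OO.*; (2,2)=+1→XXO/XX./OOO
ply 6: XXO/XXO/OO. is terminal -1 (X); from X../.X./O.. depth 6

value(X../.X./O.., O) = +1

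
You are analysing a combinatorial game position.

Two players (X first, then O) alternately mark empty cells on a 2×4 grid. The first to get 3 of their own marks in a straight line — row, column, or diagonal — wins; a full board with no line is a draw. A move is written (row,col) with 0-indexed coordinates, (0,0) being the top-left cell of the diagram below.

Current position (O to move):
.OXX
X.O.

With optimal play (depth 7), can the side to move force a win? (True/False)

ply 1, O at .OXX/X.O. | (0,0)=+0→OOXX/X.O.*; (1,1)=+0→.OXX/XOO.; (1,3)=+0→.OXX/X.OO
ply 2, X at OOXX/X.O. | (1,1)=+0→OOXX/XXO.*; (1,3)=+0→OOXX/X.OX
ply 3, O at OOXX/XXO. | (1,3)=+0→OOXX/XXOO*
ply 4: OOXX/XXOO is terminal +0 (X); from .OXX/X.O. depth 7

O winning at [.OXX/X.O.]: False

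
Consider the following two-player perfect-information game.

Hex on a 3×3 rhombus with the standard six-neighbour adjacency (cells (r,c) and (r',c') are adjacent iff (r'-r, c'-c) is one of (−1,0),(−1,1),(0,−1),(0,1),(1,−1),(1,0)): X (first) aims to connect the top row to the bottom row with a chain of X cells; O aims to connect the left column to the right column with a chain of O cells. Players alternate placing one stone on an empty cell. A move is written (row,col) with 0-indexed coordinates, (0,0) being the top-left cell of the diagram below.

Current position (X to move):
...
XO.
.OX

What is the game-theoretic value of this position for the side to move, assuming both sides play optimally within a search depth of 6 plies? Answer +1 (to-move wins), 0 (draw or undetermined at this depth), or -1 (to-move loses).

value(.../XO./.OX, X) = +1

[.../XO./.OX] X move#1: (0,0):-1/X../XO./.OX, (0,1):-1/.X./XO./.OX, (0,2):+1/..X/XO./.OX*, (1,2):+1/.../XOX/.OX, (2,0):+1/.../XO./XOX
[..X/XO./.OX] O move#2: (0,0):-1/O.X/XO./.OX*, (0,1):-1/.OX/XO./.OX, (1,2):-1/..X/XOO/.OX, (2,0):-1/..X/XO./OOX
[O.X/XO./.OX] X move#3: (0,1):+1/OXX/XO./.OX*, (1,2):+1/O.X/XOX/.OX, (2,0):+1/O.X/XO./XOX
[OXX/XO./.OX] O move#4: (1,2):-1/OXX/XOO/.OX*, (2,0):-1/OXX/XO./OOX
[OXX/XOO/.OX] X move#5: (2,0):+1/OXX/XOO/XOX*
[OXX/XOO/XOX] end (terminal -1, O#6); searched .../XO./.OX to 6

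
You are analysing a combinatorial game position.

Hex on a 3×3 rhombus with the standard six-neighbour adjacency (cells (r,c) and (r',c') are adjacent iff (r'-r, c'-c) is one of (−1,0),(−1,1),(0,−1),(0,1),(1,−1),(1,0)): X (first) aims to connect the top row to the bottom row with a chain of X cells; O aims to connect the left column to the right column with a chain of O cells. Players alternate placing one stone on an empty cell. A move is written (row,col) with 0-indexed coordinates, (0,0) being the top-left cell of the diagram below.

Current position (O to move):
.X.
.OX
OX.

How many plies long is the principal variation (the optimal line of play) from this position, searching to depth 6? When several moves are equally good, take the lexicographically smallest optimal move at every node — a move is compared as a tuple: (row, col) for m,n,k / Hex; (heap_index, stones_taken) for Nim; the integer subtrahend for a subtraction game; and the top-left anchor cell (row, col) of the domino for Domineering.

PV length from [.X./.OX/OX.]: 1 ply

[.X./.OX/OX.] O move#1: (0,0):-1/OX./.OX/OX., (0,2):+1/.XO/.OX/OX.*, (1,0):-1/.X./OOX/OX., (2,2):-1/.X./.OX/OXO
[.XO/.OX/OX.] end (terminal -1, X#2); searched .X./.OX/OX. to 6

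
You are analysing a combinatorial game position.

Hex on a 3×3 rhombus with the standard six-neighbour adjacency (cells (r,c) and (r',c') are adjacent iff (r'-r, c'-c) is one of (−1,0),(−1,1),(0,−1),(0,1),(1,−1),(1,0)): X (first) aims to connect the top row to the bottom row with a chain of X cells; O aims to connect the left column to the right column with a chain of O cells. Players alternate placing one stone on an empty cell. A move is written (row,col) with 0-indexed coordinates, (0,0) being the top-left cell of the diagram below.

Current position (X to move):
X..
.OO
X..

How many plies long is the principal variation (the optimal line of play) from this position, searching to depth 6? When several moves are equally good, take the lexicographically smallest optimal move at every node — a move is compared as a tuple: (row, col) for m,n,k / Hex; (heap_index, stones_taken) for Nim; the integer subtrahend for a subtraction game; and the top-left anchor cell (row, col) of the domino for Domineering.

p1 X@[X../.OO/X..]: (0,1)[XX./.OO/X..]-1 (0,2)[X.X/.OO/X..]-1 (1,0)[X../XOO/X..]+1* (2,1)[X../.OO/XX.]-1 (2,2)[X../.OO/X.X]-1
p2 O@[X../XOO/X..] terminal -1; root [X../.OO/X..] d6

PV length from [X../.OO/X..]: 1 ply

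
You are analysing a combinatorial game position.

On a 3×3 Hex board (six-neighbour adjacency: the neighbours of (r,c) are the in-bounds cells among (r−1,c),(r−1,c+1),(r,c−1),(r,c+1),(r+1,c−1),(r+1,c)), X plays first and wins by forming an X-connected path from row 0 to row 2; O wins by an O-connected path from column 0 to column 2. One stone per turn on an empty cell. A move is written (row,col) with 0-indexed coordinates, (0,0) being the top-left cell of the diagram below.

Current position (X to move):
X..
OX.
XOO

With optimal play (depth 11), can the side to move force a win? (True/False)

X winning at [X../OX./XOO]: True

ply 1, X at X../OX./XOO | (0,1)=+1→XX./OX./XOO*; (0,2)=+1→X.X/OX./XOO; (1,2)=+1→X../OXX/XOO
ply 2: XX./OX./XOO is terminal -1 (O); from X../OX./XOO depth 11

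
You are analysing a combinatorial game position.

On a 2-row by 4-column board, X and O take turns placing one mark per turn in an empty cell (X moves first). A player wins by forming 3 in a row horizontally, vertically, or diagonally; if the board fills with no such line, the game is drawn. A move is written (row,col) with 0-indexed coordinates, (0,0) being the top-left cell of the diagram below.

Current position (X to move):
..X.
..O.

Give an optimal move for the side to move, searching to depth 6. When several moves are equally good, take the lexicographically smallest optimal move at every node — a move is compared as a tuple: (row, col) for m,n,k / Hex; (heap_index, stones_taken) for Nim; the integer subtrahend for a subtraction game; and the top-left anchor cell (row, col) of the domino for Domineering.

X's best at [..X./..O.]: (0,1)

ply 1, X at ..X./..O. | (0,0)=+0→X.X./..O.; (0,1)=+1→.XX./..O.*; (0,3)=+0→..XX/..O.; (1,0)=+0→..X./X.O.; (1,1)=+0→..X./.XO.; (1,3)=+0→..X./..OX
ply 2, O at .XX./..O. | (0,0)=-1→OXX./..O.*; (0,3)=-1→.XXO/..O.; (1,0)=-1→.XX./O.O.; (1,1)=-1→.XX./.OO.; (1,3)=-1→.XX./..OO
ply 3, X at OXX./..O. | (0,3)=+1→OXXX/..O.*; (1,0)=+0→OXX./X.O.; (1,1)=+0→OXX./.XO.; (1,3)=+0→OXX./..OX
ply 4: OXXX/..O. is terminal -1 (O); from ..X./..O. depth 6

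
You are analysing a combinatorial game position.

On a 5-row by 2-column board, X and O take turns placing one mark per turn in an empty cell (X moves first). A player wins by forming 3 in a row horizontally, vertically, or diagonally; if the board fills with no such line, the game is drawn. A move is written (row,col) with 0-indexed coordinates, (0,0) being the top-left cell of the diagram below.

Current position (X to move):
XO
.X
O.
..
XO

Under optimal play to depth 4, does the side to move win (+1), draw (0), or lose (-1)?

[XO/.X/O./../XO] X move#1: (1,0):+0/XO/XX/O./../XO*, (2,1):+0/XO/.X/OX/../XO, (3,0):+0/XO/.X/O./X./XO, (3,1):+0/XO/.X/O./.X/XO
[XO/XX/O./../XO] O move#2: (2,1):+0/XO/XX/OO/../XO*, (3,0):+0/XO/XX/O./O./XO, (3,1):+0/XO/XX/O./.O/XO
[XO/XX/OO/../XO] X move#3: (3,0):-1/XO/XX/OO/X./XO, (3,1):+0/XO/XX/OO/.X/XO*
[XO/XX/OO/.X/XO] O move#4: (3,0):+0/XO/XX/OO/OX/XO*
[XO/XX/OO/OX/XO] end (terminal +0, X#5); searched XO/.X/O./../XO to 4

value(XO/.X/O./../XO, X) = 0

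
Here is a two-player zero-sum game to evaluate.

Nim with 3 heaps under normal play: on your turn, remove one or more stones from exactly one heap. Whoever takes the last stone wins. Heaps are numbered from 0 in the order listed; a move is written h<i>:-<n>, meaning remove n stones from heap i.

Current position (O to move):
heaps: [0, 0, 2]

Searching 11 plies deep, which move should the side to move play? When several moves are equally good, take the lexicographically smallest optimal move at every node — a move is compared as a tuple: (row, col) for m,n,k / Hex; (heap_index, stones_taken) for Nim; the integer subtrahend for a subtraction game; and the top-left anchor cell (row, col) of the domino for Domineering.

p1 O@[(0,0,2)]: h2:-1[(0,0,1)]-1 h2:-2[(0,0,0)]+1*
p2 X@[(0,0,0)] terminal -1; root [(0,0,2)] d11

O's best at [(0,0,2)]: h2:-2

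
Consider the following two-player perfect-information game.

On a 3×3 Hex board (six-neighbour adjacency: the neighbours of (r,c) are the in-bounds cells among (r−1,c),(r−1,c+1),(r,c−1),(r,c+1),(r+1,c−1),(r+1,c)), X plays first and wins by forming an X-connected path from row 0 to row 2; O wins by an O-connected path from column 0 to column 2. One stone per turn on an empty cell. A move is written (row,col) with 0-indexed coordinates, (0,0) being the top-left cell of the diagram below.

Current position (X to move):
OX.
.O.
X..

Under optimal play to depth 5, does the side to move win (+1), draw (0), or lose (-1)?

value(OX./.O./X.., X) = +1

p1 X@[OX./.O./X..]: (0,2)[OXX/.O./X..]+1* (1,0)[OX./XO./X..]+1 (1,2)[OX./.OX/X..]+1 (2,1)[OX./.O./XX.]-1 (2,2)[OX./.O./X.X]-1
p2 O@[OXX/.O./X..]: (1,0)[OXX/OO./X..]-1* (1,2)[OXX/.OO/X..]-1 (2,1)[OXX/.O./XO.]-1 (2,2)[OXX/.O./X.O]-1
p3 X@[OXX/OO./X..]: (1,2)[OXX/OOX/X..]+1* (2,1)[OXX/OO./XX.]-1 (2,2)[OXX/OO./X.X]-1
p4 O@[OXX/OOX/X..]: (2,1)[OXX/OOX/XO.]-1* (2,2)[OXX/OOX/X.O]-1
p5 X@[OXX/OOX/XO.]: (2,2)[OXX/OOX/XOX]+1*
p6 O@[OXX/OOX/XOX] terminal -1; root [OX./.O./X..] d5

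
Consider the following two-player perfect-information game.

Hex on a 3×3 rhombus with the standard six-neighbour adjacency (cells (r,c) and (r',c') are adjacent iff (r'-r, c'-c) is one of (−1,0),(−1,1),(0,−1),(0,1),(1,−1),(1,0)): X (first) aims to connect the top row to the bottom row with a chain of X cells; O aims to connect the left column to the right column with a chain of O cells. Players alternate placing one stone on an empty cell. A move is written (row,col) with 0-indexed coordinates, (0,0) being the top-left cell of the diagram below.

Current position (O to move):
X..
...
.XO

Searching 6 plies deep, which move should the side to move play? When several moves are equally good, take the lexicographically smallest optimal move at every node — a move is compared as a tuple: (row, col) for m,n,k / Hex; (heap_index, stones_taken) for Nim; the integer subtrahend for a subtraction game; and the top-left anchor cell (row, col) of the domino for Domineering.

ply 1, O at X../.../.XO | (0,1)=-1→XO./.../.XO; (0,2)=-1→X.O/.../.XO; (1,0)=-1→X../O../.XO; (1,1)=+1→X../.O./.XO*; (1,2)=-1→X../..O/.XO; (2,0)=-1→X../.../OXO
ply 2, X at X../.O./.XO | (0,1)=-1→XX./.O./.XO*; (0,2)=-1→X.X/.O./.XO; (1,0)=-1→X../XO./.XO; (1,2)=-1→X../.OX/.XO; (2,0)=-1→X../.O./XXO
ply 3, O at XX./.O./.XO | (0,2)=+1→XXO/.O./.XO*; (1,0)=+1→XX./OO./.XO; (1,2)=+1→XX./.OO/.XO; (2,0)=+1→XX./.O./OXO
ply 4, X at XXO/.O./.XO | (1,0)=-1→XXO/XO./.XO*; (1,2)=-1→XXO/.OX/.XO; (2,0)=-1→XXO/.O./XXO
ply 5, O at XXO/XO./.XO | (1,2)=-1→XXO/XOO/.XO; (2,0)=+1→XXO/XO./OXO*
ply 6: XXO/XO./OXO is terminal -1 (X); from X../.../.XO depth 6

O's best at [X../.../.XO]: (1,1)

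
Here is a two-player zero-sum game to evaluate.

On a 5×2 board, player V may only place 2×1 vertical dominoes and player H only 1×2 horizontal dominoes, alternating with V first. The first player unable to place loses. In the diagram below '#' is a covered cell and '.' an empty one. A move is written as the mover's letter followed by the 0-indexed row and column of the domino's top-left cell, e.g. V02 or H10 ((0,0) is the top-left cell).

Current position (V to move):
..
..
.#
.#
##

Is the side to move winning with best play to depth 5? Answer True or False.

p1 V@[../../.#/.#/##]: V00[#./#./.#/.#/##]+1* V01[.#/.#/.#/.#/##]+1 V10[../#./##/.#/##]-1 V20[../../##/##/##]-1
p2 H@[#./#./.#/.#/##] terminal -1; root [../../.#/.#/##] d5

V winning at [../../.#/.#/##]: True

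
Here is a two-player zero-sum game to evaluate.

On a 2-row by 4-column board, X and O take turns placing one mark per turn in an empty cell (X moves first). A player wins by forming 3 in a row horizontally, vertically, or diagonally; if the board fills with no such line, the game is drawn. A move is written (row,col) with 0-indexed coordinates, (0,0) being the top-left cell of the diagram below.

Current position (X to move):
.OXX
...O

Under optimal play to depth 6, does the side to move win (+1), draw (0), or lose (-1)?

ply 1, X at .OXX/...O | (0,0)=+0→XOXX/...O*; (1,0)=+0→.OXX/X..O; (1,1)=+0→.OXX/.X.O; (1,2)=+0→.OXX/..XO
ply 2, O at XOXX/...O | (1,0)=+0→XOXX/O..O*; (1,1)=+0→XOXX/.O.O; (1,2)=+0→XOXX/..OO
ply 3, X at XOXX/O..O | (1,1)=+0→XOXX/OX.O*; (1,2)=+0→XOXX/O.XO
ply 4, O at XOXX/OX.O | (1,2)=+0→XOXX/OXOO*
ply 5: XOXX/OXOO is terminal +0 (X); from .OXX/...O depth 6

value(.OXX/...O, X) = 0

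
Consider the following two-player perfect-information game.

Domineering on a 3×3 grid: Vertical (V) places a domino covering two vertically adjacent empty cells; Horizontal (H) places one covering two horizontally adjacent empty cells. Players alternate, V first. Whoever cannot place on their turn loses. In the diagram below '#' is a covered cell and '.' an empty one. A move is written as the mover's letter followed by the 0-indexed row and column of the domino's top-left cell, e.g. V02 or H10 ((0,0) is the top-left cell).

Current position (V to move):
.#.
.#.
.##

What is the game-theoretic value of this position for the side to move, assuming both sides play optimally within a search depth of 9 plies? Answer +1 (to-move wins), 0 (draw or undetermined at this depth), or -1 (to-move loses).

value(.#./.#./.##, V) = +1

p1 V@[.#./.#./.##]: V00[##./##./.##]+1* V02[.##/.##/.##]+1 V10[.#./##./###]+1
p2 H@[##./##./.##] terminal -1; root [.#./.#./.##] d9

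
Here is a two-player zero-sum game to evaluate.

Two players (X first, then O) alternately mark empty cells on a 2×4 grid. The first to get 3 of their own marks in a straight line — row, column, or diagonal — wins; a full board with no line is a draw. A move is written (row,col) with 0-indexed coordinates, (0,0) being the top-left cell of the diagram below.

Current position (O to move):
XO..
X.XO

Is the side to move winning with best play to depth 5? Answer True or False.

O winning at [XO../X.XO]: False

[XO../X.XO] O move#1: (0,2):-1/XOO./X.XO, (0,3):-1/XO.O/X.XO, (1,1):+0/XO../XOXO*
[XO../XOXO] X move#2: (0,2):+0/XOX./XOXO*, (0,3):+0/XO.X/XOXO
[XOX./XOXO] O move#3: (0,3):+0/XOXO/XOXO*
[XOXO/XOXO] end (terminal +0, X#4); searched XO../X.XO to 5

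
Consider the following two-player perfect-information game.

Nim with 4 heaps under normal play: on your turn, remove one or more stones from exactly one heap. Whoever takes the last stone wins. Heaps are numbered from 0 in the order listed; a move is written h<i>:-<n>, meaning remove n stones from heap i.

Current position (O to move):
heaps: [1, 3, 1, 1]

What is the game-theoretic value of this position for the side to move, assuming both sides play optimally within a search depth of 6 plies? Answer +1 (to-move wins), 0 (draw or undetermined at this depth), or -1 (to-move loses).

value((1,3,1,1), O) = +1

[(1,3,1,1)] O move#1: h0:-1:-1/(0,3,1,1), h1:-1:-1/(1,2,1,1), h1:-2:+1/(1,1,1,1)*, h1:-3:-1/(1,0,1,1), h2:-1:-1/(1,3,0,1), h3:-1:-1/(1,3,1,0)
[(1,1,1,1)] X move#2: h0:-1:-1/(0,1,1,1)*, h1:-1:-1/(1,0,1,1), h2:-1:-1/(1,1,0,1), h3:-1:-1/(1,1,1,0)
[(0,1,1,1)] O move#3: h1:-1:+1/(0,0,1,1)*, h2:-1:+1/(0,1,0,1), h3:-1:+1/(0,1,1,0)
[(0,0,1,1)] X move#4: h2:-1:-1/(0,0,0,1)*, h3:-1:-1/(0,0,1,0)
[(0,0,0,1)] O move#5: h3:-1:+1/(0,0,0,0)*
[(0,0,0,0)] end (terminal -1, X#6); searched (1,3,1,1) to 6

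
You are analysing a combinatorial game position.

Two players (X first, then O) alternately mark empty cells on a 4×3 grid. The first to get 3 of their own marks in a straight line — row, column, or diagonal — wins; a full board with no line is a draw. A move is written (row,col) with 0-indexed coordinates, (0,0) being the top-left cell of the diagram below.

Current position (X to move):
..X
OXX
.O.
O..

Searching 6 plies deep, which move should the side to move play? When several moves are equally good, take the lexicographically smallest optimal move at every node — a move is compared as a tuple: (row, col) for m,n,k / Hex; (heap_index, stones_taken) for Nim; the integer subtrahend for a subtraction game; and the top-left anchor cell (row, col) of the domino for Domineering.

X's best at [..X/OXX/.O./O..]: (2,0)

[..X/OXX/.O./O..] X move#1: (0,0):-1/X.X/OXX/.O./O.., (0,1):-1/.XX/OXX/.O./O.., (2,0):+1/..X/OXX/XO./O..*, (2,2):+1/..X/OXX/.OX/O.., (3,1):-1/..X/OXX/.O./OX., (3,2):-1/..X/OXX/.O./O.X
[..X/OXX/XO./O..] end (terminal -1, O#2); searched ..X/OXX/.O./O.. to 6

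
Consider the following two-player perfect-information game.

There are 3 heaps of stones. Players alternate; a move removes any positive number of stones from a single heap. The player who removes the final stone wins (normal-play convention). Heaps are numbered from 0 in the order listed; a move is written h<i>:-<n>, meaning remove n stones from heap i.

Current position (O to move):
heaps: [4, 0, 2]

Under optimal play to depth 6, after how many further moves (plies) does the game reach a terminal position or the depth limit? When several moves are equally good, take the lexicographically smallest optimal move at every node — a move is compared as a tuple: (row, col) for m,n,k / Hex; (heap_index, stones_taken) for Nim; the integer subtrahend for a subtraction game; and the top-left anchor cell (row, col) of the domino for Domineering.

PV length from [(4,0,2)]: 5 plies

ply 1, O at (4,0,2) | h0:-1=-1→(3,0,2); h0:-2=+1→(2,0,2)*; h0:-3=-1→(1,0,2); h0:-4=-1→(0,0,2); h2:-1=-1→(4,0,1); h2:-2=-1→(4,0,0)
ply 2, X at (2,0,2) | h0:-1=-1→(1,0,2)*; h0:-2=-1→(0,0,2); h2:-1=-1→(2,0,1); h2:-2=-1→(2,0,0)
ply 3, O at (1,0,2) | h0:-1=-1→(0,0,2); h2:-1=+1→(1,0,1)*; h2:-2=-1→(1,0,0)
ply 4, X at (1,0,1) | h0:-1=-1→(0,0,1)*; h2:-1=-1→(1,0,0)
ply 5, O at (0,0,1) | h2:-1=+1→(0,0,0)*
ply 6: (0,0,0) is terminal -1 (X); from (4,0,2) depth 6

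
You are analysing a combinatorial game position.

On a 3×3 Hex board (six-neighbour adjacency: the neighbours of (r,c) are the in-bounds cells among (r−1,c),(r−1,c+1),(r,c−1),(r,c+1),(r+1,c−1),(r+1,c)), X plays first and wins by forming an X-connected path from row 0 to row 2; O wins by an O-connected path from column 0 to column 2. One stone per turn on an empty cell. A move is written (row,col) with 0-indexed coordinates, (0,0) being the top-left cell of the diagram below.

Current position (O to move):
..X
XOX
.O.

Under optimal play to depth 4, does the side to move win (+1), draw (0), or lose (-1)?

[..X/XOX/.O.] O move#1: (0,0):-1/O.X/XOX/.O.*, (0,1):-1/.OX/XOX/.O., (2,0):-1/..X/XOX/OO., (2,2):-1/..X/XOX/.OO
[O.X/XOX/.O.] X move#2: (0,1):+1/OXX/XOX/.O.*, (2,0):+1/O.X/XOX/XO., (2,2):+1/O.X/XOX/.OX
[OXX/XOX/.O.] O move#3: (2,0):-1/OXX/XOX/OO.*, (2,2):-1/OXX/XOX/.OO
[OXX/XOX/OO.] X move#4: (2,2):+1/OXX/XOX/OOX*
[OXX/XOX/OOX] end (terminal -1, O#5); searched ..X/XOX/.O. to 4

value(..X/XOX/.O., O) = -1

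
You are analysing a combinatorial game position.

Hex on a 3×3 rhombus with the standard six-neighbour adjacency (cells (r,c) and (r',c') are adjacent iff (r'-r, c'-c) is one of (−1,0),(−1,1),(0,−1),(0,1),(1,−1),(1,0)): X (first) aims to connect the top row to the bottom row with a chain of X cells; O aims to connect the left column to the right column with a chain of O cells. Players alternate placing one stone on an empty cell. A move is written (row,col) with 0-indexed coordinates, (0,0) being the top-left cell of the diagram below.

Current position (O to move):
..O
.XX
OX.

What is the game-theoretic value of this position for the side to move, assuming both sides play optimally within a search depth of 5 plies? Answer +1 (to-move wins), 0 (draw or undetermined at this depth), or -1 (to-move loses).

value(..O/.XX/OX., O) = +1

ply 1, O at ..O/.XX/OX. | (0,0)=-1→O.O/.XX/OX.; (0,1)=+1→.OO/.XX/OX.*; (1,0)=-1→..O/OXX/OX.; (2,2)=-1→..O/.XX/OXO
ply 2, X at .OO/.XX/OX. | (0,0)=-1→XOO/.XX/OX.*; (1,0)=-1→.OO/XXX/OX.; (2,2)=-1→.OO/.XX/OXX
ply 3, O at XOO/.XX/OX. | (1,0)=+1→XOO/OXX/OX.*; (2,2)=-1→XOO/.XX/OXO
ply 4: XOO/OXX/OX. is terminal -1 (X); from ..O/.XX/OX. depth 5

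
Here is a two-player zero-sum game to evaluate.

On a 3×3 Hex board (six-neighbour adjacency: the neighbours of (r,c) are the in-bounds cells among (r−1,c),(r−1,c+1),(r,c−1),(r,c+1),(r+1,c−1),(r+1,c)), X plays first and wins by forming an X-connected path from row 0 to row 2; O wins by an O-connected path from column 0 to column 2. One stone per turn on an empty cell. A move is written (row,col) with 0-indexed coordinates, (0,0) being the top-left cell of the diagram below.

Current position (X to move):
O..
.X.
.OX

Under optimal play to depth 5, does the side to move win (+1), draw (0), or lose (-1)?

p1 X@[O../.X./.OX]: (0,1)[OX./.X./.OX]+1* (0,2)[O.X/.X./.OX]+1 (1,0)[O../XX./.OX]+1 (1,2)[O../.XX/.OX]+1 (2,0)[O../.X./XOX]+1
p2 O@[OX./.X./.OX]: (0,2)[OXO/.X./.OX]-1* (1,0)[OX./OX./.OX]-1 (1,2)[OX./.XO/.OX]-1 (2,0)[OX./.X./OOX]-1
p3 X@[OXO/.X./.OX]: (1,0)[OXO/XX./.OX]+1* (1,2)[OXO/.XX/.OX]+1 (2,0)[OXO/.X./XOX]+1
p4 O@[OXO/XX./.OX]: (1,2)[OXO/XXO/.OX]-1* (2,0)[OXO/XX./OOX]-1
p5 X@[OXO/XXO/.OX]: (2,0)[OXO/XXO/XOX]+1*
p6 O@[OXO/XXO/XOX] terminal -1; root [O../.X./.OX] d5

value(O../.X./.OX, X) = +1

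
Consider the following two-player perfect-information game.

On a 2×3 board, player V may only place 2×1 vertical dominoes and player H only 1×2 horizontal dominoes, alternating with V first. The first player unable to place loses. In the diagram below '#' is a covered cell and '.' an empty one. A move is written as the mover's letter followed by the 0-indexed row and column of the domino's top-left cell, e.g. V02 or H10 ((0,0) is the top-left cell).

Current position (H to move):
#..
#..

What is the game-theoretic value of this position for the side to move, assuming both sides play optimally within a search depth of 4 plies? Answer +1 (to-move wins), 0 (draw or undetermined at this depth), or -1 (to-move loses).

ply 1, H at #../#.. | H01=+1→###/#..*; H11=+1→#../###
ply 2: ###/#.. is terminal -1 (V); from #../#.. depth 4

value(#../#.., H) = +1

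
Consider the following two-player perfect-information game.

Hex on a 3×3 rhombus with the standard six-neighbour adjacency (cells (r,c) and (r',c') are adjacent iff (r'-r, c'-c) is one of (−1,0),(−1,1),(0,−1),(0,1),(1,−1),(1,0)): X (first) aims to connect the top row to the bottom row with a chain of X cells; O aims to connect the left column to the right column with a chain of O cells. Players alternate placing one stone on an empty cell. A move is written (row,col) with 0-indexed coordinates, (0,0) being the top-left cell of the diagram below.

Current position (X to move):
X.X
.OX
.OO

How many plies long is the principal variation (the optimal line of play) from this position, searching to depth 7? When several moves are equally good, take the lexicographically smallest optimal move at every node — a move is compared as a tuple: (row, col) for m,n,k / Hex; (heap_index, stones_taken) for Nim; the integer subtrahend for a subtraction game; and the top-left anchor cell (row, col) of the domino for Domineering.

[X.X/.OX/.OO] X move#1: (0,1):-1/XXX/.OX/.OO*, (1,0):-1/X.X/XOX/.OO, (2,0):-1/X.X/.OX/XOO
[XXX/.OX/.OO] O move#2: (1,0):+1/XXX/OOX/.OO*, (2,0):+1/XXX/.OX/OOO
[XXX/OOX/.OO] end (terminal -1, X#3); searched X.X/.OX/.OO to 7

PV length from [X.X/.OX/.OO]: 2 plies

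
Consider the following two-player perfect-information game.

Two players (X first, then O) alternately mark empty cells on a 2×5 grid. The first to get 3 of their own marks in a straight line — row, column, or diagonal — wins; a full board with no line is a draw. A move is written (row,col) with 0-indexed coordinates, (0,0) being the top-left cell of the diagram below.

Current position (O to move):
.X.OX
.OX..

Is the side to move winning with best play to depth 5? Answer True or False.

ply 1, O at .X.OX/.OX.. | (0,0)=+0→OX.OX/.OX..*; (0,2)=+0→.XOOX/.OX..; (1,0)=+0→.X.OX/OOX..; (1,3)=+0→.X.OX/.OXO.; (1,4)=+0→.X.OX/.OX.O
ply 2, X at OX.OX/.OX.. | (0,2)=+0→OXXOX/.OX..*; (1,0)=+0→OX.OX/XOX..; (1,3)=+0→OX.OX/.OXX.; (1,4)=+0→OX.OX/.OX.X
ply 3, O at OXXOX/.OX.. | (1,0)=+0→OXXOX/OOX..*; (1,3)=+0→OXXOX/.OXO.; (1,4)=+0→OXXOX/.OX.O
ply 4, X at OXXOX/OOX.. | (1,3)=+0→OXXOX/OOXX.*; (1,4)=+0→OXXOX/OOX.X
ply 5, O at OXXOX/OOXX. | (1,4)=+0→OXXOX/OOXXO*
ply 6: OXXOX/OOXXO is terminal +0 (X); from .X.OX/.OX.. depth 5

O winning at [.X.OX/.OX..]: False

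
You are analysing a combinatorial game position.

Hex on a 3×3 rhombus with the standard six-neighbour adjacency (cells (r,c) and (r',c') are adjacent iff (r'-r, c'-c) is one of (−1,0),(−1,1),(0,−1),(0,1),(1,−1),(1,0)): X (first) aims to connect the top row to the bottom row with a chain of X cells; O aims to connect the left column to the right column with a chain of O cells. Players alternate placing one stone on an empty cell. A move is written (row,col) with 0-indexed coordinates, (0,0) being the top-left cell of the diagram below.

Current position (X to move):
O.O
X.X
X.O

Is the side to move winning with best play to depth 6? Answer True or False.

ply 1, X at O.O/X.X/X.O | (0,1)=+1→OXO/X.X/X.O*; (1,1)=-1→O.O/XXX/X.O; (2,1)=-1→O.O/X.X/XXO
ply 2: OXO/X.X/X.O is terminal -1 (O); from O.O/X.X/X.O depth 6

X winning at [O.O/X.X/X.O]: True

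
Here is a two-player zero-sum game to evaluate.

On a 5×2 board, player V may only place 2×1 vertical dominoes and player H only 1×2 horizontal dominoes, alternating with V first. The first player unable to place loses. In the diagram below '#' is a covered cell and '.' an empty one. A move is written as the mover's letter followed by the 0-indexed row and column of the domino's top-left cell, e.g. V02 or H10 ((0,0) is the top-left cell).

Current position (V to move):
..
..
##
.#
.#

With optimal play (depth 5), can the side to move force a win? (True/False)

[../../##/.#/.#] V move#1: V00:+1/#./#./##/.#/.#*, V01:+1/.#/.#/##/.#/.#, V30:-1/../../##/##/##
[#./#./##/.#/.#] end (terminal -1, H#2); searched ../../##/.#/.# to 5

V winning at [../../##/.#/.#]: True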